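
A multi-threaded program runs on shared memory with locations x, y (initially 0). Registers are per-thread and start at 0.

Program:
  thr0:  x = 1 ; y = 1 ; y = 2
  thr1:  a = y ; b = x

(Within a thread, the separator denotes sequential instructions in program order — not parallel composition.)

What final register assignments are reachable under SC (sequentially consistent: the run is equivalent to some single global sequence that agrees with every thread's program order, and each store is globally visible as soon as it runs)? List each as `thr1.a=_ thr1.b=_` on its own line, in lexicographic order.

thr1.a=0 thr1.b=0
thr1.a=0 thr1.b=1
thr1.a=1 thr1.b=1
thr1.a=2 thr1.b=1

outcome vector order: (thr1.a,thr1.b)
|SC outcomes| = 4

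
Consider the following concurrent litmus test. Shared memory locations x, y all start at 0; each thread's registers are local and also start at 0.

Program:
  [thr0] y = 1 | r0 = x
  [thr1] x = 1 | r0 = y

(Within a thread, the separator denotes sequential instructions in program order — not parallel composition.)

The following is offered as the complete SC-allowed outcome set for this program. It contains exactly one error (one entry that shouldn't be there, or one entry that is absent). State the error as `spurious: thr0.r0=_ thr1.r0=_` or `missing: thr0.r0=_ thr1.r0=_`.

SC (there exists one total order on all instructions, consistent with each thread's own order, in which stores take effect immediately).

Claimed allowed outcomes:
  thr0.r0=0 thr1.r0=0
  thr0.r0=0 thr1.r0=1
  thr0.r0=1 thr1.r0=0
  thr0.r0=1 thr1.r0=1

outcome vector order: (thr0.r0,thr1.r0)
[SC] allowed = {01, 10, 11}
claimed∖SC = {00}

spurious: thr0.r0=0 thr1.r0=0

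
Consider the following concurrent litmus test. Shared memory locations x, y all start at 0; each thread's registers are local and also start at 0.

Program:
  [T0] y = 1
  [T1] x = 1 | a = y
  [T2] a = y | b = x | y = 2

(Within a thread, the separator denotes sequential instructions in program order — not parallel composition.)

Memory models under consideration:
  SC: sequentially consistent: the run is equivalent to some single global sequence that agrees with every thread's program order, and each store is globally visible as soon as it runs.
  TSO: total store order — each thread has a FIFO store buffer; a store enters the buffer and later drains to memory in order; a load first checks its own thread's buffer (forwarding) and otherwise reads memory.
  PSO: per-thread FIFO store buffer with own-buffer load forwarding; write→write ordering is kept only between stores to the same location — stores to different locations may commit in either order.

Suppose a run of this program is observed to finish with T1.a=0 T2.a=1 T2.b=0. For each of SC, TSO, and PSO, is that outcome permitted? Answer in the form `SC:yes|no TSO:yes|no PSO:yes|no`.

SC:no TSO:yes PSO:yes

outcome vector order: (T1.a,T2.a,T2.b)
SC: 11 outcomes — {0/0/0; 0/0/1; 0/1/1; 1/0/0; 1/0/1; 1/1/0; 1/1/1; 2/0/0; 2/0/1; 2/1/0; 2/1/1}
TSO: 12 outcomes — {0/0/0; 0/0/1; 0/1/0; 0/1/1; 1/0/0; 1/0/1; 1/1/0; 1/1/1; 2/0/0; 2/0/1; 2/1/0; 2/1/1}
PSO: 12 outcomes — {0/0/0; 0/0/1; 0/1/0; 0/1/1; 1/0/0; 1/0/1; 1/1/0; 1/1/1; 2/0/0; 2/0/1; 2/1/0; 2/1/1}
target 0/1/0 ∈ {TSO,PSO}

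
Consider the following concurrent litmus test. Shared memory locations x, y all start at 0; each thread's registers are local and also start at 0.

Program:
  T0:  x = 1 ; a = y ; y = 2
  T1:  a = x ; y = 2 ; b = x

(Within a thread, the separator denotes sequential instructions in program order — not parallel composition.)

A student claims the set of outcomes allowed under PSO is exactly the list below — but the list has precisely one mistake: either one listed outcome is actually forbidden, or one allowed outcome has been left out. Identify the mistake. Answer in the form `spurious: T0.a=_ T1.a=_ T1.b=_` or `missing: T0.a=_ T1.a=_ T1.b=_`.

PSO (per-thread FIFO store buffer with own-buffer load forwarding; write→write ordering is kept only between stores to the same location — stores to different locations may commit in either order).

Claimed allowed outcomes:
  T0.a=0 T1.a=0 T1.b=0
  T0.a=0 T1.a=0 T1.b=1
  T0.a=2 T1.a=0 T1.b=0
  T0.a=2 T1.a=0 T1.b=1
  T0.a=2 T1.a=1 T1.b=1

outcome vector order: (T0.a,T1.a,T1.b)
PSO: 6 outcomes — {000; 001; 011; 200; 201; 211}
PSO∖claimed = {011}

missing: T0.a=0 T1.a=1 T1.b=1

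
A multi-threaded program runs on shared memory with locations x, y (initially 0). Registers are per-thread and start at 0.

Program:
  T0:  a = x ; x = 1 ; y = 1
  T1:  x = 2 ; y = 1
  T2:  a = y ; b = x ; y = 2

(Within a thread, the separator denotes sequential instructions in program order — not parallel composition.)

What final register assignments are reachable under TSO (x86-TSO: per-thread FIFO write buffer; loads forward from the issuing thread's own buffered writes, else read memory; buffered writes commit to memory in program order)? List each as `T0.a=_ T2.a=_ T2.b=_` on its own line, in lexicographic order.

T0.a=0 T2.a=0 T2.b=0
T0.a=0 T2.a=0 T2.b=1
T0.a=0 T2.a=0 T2.b=2
T0.a=0 T2.a=1 T2.b=1
T0.a=0 T2.a=1 T2.b=2
T0.a=2 T2.a=0 T2.b=0
T0.a=2 T2.a=0 T2.b=1
T0.a=2 T2.a=0 T2.b=2
T0.a=2 T2.a=1 T2.b=1
T0.a=2 T2.a=1 T2.b=2

outcome vector order: (T0.a,T2.a,T2.b)
|TSO outcomes| = 10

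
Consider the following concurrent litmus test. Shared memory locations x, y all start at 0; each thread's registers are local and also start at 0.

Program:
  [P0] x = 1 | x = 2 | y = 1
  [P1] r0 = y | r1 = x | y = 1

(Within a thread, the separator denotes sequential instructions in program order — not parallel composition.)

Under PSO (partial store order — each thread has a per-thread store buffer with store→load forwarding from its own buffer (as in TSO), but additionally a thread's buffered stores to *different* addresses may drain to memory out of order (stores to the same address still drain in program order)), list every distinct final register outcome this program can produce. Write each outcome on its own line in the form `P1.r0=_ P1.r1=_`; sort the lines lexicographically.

P1.r0=0 P1.r1=0
P1.r0=0 P1.r1=1
P1.r0=0 P1.r1=2
P1.r0=1 P1.r1=0
P1.r0=1 P1.r1=1
P1.r0=1 P1.r1=2

outcome vector order: (P1.r0,P1.r1)
|PSO outcomes| = 6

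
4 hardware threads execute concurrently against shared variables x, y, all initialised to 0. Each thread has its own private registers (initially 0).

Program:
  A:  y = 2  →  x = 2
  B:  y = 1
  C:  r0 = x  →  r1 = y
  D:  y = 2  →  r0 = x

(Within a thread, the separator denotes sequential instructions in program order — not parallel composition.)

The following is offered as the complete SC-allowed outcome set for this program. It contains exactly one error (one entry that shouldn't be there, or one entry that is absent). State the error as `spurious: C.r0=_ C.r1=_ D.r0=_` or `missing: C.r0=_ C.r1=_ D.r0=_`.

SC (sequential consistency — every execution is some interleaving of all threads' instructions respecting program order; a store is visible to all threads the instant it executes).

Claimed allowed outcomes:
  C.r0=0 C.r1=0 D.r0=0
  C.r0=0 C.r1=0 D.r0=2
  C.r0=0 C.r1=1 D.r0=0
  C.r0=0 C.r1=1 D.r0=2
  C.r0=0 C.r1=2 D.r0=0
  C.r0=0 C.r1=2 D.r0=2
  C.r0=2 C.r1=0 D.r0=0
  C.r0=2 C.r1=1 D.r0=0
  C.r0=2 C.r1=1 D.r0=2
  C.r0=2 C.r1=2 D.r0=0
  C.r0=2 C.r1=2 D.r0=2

outcome vector order: (C.r0,C.r1,D.r0)
[SC] allowed = {0/0/0, 0/0/2, 0/1/0, 0/1/2, 0/2/0, 0/2/2, 2/1/0, 2/1/2, 2/2/0, 2/2/2}
claimed∖SC = {2/0/0}

spurious: C.r0=2 C.r1=0 D.r0=0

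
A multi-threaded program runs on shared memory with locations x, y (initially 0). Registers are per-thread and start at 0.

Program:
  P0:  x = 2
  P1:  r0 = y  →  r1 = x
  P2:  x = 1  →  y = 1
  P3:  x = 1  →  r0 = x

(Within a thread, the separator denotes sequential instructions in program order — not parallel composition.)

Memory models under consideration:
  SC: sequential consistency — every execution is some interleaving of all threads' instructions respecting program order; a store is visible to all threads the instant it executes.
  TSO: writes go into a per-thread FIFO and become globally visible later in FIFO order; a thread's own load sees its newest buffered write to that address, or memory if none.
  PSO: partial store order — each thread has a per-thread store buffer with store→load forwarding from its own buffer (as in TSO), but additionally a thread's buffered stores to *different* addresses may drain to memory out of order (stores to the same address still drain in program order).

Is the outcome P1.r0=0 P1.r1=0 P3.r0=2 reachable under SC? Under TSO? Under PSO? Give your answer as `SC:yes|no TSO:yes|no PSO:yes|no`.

outcome vector order: (P1.r0,P1.r1,P3.r0)
SC (10): 001 002 011 012 021 022 111 112 121 122
TSO (10): 001 002 011 012 021 022 111 112 121 122
PSO (12): 001 002 011 012 021 022 101 102 111 112 121 122
target 002 ∈ {SC,TSO,PSO}

SC:yes TSO:yes PSO:yes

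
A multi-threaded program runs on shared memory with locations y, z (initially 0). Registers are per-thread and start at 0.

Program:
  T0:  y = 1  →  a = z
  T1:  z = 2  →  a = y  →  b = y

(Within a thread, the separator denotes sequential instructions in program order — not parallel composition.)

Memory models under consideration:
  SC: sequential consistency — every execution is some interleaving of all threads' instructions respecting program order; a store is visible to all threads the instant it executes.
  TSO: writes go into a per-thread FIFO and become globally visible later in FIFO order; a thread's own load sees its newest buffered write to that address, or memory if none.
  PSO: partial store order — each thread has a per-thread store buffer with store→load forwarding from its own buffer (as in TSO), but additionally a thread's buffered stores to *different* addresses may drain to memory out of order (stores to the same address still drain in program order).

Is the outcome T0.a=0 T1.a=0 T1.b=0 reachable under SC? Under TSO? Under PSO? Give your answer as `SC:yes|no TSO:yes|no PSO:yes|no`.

SC:no TSO:yes PSO:yes

outcome vector order: (T0.a,T1.a,T1.b)
[SC] allowed = {(0,1,1), (2,0,0), (2,0,1), (2,1,1)}
[TSO] allowed = {(0,0,0), (0,0,1), (0,1,1), (2,0,0), (2,0,1), (2,1,1)}
[PSO] allowed = {(0,0,0), (0,0,1), (0,1,1), (2,0,0), (2,0,1), (2,1,1)}
target (0,0,0) ∈ {TSO,PSO}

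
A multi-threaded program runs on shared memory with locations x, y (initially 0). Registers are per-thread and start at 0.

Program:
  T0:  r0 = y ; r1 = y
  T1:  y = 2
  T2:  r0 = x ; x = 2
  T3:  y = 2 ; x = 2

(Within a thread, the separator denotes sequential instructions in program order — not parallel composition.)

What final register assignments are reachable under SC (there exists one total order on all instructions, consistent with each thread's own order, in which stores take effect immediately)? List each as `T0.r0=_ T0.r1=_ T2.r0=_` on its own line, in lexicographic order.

T0.r0=0 T0.r1=0 T2.r0=0
T0.r0=0 T0.r1=0 T2.r0=2
T0.r0=0 T0.r1=2 T2.r0=0
T0.r0=0 T0.r1=2 T2.r0=2
T0.r0=2 T0.r1=2 T2.r0=0
T0.r0=2 T0.r1=2 T2.r0=2

outcome vector order: (T0.r0,T0.r1,T2.r0)
|SC outcomes| = 6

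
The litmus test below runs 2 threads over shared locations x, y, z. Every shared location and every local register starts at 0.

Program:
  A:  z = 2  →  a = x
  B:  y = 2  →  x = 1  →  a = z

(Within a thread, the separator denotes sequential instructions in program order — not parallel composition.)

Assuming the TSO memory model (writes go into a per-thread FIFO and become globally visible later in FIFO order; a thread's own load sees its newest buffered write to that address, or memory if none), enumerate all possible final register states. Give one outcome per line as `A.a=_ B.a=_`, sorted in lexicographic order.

outcome vector order: (A.a,B.a)
|TSO outcomes| = 4

A.a=0 B.a=0
A.a=0 B.a=2
A.a=1 B.a=0
A.a=1 B.a=2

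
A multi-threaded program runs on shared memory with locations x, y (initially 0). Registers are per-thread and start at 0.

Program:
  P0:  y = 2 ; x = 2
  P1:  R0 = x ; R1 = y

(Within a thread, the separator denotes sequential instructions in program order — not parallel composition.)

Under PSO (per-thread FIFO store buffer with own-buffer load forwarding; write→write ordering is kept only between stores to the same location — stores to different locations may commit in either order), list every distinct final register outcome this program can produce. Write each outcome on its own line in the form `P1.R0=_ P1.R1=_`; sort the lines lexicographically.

outcome vector order: (P1.R0,P1.R1)
|PSO outcomes| = 4

P1.R0=0 P1.R1=0
P1.R0=0 P1.R1=2
P1.R0=2 P1.R1=0
P1.R0=2 P1.R1=2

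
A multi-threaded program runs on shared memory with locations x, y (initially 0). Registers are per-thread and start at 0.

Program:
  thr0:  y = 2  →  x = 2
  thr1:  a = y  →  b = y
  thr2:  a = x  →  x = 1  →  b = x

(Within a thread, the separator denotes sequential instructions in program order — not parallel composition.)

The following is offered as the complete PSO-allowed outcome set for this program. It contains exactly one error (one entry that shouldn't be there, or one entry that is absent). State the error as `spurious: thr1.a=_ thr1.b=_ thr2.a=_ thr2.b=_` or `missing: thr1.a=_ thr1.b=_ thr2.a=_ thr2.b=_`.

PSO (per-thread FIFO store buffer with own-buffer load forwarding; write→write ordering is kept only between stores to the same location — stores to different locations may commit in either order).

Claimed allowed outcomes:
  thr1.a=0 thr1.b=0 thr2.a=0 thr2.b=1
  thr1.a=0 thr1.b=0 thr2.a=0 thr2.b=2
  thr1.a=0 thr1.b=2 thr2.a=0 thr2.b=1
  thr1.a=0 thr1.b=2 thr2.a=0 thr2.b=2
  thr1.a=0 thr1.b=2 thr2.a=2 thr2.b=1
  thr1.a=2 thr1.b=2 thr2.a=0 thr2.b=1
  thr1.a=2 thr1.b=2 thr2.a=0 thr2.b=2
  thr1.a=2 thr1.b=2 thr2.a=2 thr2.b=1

outcome vector order: (thr1.a,thr1.b,thr2.a,thr2.b)
PSO: 9 outcomes — {(0,0,0,1) (0,0,0,2) (0,0,2,1) (0,2,0,1) (0,2,0,2) (0,2,2,1) (2,2,0,1) (2,2,0,2) (2,2,2,1)}
PSO∖claimed = {(0,0,2,1)}

missing: thr1.a=0 thr1.b=0 thr2.a=2 thr2.b=1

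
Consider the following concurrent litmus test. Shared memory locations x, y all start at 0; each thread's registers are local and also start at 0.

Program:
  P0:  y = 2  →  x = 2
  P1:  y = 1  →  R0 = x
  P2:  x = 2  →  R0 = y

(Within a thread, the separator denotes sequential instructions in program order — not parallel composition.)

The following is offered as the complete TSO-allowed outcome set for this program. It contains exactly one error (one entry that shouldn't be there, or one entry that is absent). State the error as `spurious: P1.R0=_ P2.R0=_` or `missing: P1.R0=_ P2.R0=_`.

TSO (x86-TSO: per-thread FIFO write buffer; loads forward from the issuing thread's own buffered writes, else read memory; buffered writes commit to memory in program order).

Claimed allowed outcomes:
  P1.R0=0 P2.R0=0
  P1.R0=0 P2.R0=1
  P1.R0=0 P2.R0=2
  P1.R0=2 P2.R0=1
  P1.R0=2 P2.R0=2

missing: P1.R0=2 P2.R0=0

outcome vector order: (P1.R0,P2.R0)
under TSO → (0,0), (0,1), (0,2), (2,0), (2,1), (2,2)
TSO∖claimed = {(2,0)}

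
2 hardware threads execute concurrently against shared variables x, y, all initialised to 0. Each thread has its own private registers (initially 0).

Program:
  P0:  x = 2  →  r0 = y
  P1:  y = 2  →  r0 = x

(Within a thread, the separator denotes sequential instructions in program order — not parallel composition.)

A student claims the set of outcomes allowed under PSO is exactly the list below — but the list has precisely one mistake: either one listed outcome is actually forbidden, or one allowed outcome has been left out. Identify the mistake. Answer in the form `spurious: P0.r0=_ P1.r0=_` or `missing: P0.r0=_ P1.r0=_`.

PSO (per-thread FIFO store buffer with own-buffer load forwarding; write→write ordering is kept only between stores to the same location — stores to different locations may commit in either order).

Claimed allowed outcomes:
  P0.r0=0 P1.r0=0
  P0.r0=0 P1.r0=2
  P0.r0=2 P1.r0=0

outcome vector order: (P0.r0,P1.r0)
PSO: 4 outcomes — {00; 02; 20; 22}
PSO∖claimed = {22}

missing: P0.r0=2 P1.r0=2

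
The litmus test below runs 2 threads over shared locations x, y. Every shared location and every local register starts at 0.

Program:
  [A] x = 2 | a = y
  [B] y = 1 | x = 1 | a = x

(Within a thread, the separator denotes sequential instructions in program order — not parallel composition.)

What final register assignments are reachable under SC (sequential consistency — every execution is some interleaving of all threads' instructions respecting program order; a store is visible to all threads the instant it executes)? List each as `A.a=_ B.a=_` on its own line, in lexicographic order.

outcome vector order: (A.a,B.a)
|SC outcomes| = 3

A.a=0 B.a=1
A.a=1 B.a=1
A.a=1 B.a=2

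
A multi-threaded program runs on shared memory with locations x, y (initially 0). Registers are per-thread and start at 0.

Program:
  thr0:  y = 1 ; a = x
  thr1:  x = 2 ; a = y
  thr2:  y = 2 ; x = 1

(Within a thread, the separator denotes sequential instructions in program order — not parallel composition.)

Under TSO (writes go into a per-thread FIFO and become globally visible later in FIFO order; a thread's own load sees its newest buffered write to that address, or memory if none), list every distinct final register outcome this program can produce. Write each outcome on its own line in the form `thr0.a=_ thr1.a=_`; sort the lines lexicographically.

thr0.a=0 thr1.a=0
thr0.a=0 thr1.a=1
thr0.a=0 thr1.a=2
thr0.a=1 thr1.a=0
thr0.a=1 thr1.a=1
thr0.a=1 thr1.a=2
thr0.a=2 thr1.a=0
thr0.a=2 thr1.a=1
thr0.a=2 thr1.a=2

outcome vector order: (thr0.a,thr1.a)
|TSO outcomes| = 9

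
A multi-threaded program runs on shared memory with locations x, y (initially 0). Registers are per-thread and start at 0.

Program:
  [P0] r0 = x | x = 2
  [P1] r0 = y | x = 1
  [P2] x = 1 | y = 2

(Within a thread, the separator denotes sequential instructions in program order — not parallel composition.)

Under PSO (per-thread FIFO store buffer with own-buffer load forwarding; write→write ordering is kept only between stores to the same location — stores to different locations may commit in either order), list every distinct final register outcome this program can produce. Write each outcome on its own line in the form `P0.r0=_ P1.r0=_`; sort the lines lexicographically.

P0.r0=0 P1.r0=0
P0.r0=0 P1.r0=2
P0.r0=1 P1.r0=0
P0.r0=1 P1.r0=2

outcome vector order: (P0.r0,P1.r0)
|PSO outcomes| = 4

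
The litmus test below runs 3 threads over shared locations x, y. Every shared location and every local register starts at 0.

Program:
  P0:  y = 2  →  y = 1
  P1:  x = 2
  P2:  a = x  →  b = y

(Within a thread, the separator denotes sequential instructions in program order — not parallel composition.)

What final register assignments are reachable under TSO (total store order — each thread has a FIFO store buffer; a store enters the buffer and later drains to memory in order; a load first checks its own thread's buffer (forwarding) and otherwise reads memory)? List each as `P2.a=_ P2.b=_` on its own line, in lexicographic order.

outcome vector order: (P2.a,P2.b)
|TSO outcomes| = 6

P2.a=0 P2.b=0
P2.a=0 P2.b=1
P2.a=0 P2.b=2
P2.a=2 P2.b=0
P2.a=2 P2.b=1
P2.a=2 P2.b=2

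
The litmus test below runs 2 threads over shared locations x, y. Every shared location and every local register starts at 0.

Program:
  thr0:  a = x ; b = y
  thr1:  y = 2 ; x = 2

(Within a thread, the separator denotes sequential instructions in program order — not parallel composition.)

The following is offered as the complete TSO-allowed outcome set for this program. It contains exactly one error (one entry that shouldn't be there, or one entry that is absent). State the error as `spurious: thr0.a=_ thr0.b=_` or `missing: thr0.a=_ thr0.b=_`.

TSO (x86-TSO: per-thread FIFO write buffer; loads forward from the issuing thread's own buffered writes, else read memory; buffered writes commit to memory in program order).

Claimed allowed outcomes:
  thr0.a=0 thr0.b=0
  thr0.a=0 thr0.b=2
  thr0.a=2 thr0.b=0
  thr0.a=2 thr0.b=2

spurious: thr0.a=2 thr0.b=0

outcome vector order: (thr0.a,thr0.b)
[TSO] allowed = {<0 0> <0 2> <2 2>}
claimed∖TSO = {<2 0>}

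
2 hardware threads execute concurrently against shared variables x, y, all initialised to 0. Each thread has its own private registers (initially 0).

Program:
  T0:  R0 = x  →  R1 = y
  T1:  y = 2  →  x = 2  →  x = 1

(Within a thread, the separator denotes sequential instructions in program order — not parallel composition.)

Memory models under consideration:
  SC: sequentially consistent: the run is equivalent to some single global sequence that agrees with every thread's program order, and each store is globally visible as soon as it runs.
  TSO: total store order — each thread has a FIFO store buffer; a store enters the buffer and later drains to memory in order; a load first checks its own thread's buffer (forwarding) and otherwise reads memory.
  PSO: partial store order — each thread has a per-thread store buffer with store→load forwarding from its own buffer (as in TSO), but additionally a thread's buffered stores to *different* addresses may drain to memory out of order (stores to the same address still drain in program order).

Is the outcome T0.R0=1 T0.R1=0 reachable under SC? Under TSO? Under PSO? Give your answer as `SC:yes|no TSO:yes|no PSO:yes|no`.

outcome vector order: (T0.R0,T0.R1)
SC (4): 0/0 0/2 1/2 2/2
TSO (4): 0/0 0/2 1/2 2/2
PSO (6): 0/0 0/2 1/0 1/2 2/0 2/2
target 1/0 ∈ {PSO}

SC:no TSO:no PSO:yes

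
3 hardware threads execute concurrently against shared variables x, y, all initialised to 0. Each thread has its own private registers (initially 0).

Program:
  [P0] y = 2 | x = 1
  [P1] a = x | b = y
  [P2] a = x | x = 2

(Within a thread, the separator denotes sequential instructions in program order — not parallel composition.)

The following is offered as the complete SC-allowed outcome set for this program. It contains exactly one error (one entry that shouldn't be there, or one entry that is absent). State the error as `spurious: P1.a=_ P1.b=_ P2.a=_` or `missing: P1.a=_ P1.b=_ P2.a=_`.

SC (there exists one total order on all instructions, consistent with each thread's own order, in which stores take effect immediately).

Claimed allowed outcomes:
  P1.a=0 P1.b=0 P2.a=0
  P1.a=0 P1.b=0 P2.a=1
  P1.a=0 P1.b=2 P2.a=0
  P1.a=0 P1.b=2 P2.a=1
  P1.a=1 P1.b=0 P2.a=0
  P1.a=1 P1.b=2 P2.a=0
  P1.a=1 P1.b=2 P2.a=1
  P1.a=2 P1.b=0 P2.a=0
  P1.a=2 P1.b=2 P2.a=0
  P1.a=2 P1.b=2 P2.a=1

spurious: P1.a=1 P1.b=0 P2.a=0

outcome vector order: (P1.a,P1.b,P2.a)
under SC → (0,0,0); (0,0,1); (0,2,0); (0,2,1); (1,2,0); (1,2,1); (2,0,0); (2,2,0); (2,2,1)
claimed∖SC = {(1,0,0)}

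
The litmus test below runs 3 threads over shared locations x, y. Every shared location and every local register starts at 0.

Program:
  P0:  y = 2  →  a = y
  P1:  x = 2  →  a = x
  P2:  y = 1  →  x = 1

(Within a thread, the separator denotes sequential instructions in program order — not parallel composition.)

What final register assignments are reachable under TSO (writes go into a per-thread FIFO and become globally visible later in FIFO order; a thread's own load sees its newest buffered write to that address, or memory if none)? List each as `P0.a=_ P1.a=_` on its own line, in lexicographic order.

outcome vector order: (P0.a,P1.a)
|TSO outcomes| = 4

P0.a=1 P1.a=1
P0.a=1 P1.a=2
P0.a=2 P1.a=1
P0.a=2 P1.a=2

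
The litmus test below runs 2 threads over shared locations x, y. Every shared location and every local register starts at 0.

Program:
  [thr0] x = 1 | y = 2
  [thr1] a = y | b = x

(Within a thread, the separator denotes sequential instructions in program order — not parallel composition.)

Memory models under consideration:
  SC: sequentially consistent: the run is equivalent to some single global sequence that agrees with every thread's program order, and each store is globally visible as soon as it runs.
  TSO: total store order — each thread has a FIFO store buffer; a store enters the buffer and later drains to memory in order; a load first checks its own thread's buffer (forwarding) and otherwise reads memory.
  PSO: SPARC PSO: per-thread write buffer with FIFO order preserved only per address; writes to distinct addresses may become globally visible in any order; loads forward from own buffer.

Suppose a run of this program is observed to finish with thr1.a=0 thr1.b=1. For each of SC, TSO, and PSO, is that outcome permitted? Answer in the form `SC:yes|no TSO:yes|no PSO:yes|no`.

outcome vector order: (thr1.a,thr1.b)
under SC → 0/0; 0/1; 2/1
under TSO → 0/0; 0/1; 2/1
under PSO → 0/0; 0/1; 2/0; 2/1
target 0/1 ∈ {SC,TSO,PSO}

SC:yes TSO:yes PSO:yes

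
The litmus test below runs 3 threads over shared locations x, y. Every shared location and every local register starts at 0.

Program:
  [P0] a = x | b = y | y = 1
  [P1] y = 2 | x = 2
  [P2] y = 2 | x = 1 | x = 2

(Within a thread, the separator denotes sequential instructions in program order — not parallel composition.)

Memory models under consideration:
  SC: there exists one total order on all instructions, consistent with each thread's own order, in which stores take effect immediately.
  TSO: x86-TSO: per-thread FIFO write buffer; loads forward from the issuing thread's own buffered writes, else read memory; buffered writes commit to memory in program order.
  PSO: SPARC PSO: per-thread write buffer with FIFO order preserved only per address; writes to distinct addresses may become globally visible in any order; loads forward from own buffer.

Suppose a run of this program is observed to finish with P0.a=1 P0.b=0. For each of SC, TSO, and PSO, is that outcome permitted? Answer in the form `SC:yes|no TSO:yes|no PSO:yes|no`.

SC:no TSO:no PSO:yes

outcome vector order: (P0.a,P0.b)
SC (4): 0/0 0/2 1/2 2/2
TSO (4): 0/0 0/2 1/2 2/2
PSO (6): 0/0 0/2 1/0 1/2 2/0 2/2
target 1/0 ∈ {PSO}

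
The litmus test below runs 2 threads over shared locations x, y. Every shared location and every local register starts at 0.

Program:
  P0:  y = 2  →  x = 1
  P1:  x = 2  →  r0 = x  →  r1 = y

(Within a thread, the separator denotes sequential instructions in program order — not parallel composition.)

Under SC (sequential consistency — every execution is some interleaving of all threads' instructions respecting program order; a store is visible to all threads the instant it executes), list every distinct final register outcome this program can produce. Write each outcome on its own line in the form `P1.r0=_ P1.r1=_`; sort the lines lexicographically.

outcome vector order: (P1.r0,P1.r1)
|SC outcomes| = 3

P1.r0=1 P1.r1=2
P1.r0=2 P1.r1=0
P1.r0=2 P1.r1=2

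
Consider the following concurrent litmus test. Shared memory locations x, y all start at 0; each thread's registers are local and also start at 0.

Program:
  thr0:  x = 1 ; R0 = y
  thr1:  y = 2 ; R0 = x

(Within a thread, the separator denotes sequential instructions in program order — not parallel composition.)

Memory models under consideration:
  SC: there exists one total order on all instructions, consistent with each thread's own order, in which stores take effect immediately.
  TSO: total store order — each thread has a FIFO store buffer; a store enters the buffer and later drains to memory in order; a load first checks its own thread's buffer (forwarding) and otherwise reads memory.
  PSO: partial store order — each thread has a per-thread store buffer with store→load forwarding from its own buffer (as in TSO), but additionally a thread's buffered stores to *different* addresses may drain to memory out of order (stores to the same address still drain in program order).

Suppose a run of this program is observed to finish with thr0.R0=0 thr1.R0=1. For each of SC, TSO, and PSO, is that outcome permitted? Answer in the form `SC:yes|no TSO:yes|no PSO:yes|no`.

outcome vector order: (thr0.R0,thr1.R0)
[SC] allowed = {(0,1), (2,0), (2,1)}
[TSO] allowed = {(0,0), (0,1), (2,0), (2,1)}
[PSO] allowed = {(0,0), (0,1), (2,0), (2,1)}
target (0,1) ∈ {SC,TSO,PSO}

SC:yes TSO:yes PSO:yes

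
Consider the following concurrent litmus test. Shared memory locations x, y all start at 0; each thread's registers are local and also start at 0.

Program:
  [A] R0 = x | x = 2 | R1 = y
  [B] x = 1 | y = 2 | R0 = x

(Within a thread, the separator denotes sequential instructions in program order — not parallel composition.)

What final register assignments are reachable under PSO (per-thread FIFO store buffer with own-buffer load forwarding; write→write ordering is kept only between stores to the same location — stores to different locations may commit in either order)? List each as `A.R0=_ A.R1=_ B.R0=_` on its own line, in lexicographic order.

A.R0=0 A.R1=0 B.R0=1
A.R0=0 A.R1=0 B.R0=2
A.R0=0 A.R1=2 B.R0=1
A.R0=0 A.R1=2 B.R0=2
A.R0=1 A.R1=0 B.R0=1
A.R0=1 A.R1=0 B.R0=2
A.R0=1 A.R1=2 B.R0=1
A.R0=1 A.R1=2 B.R0=2

outcome vector order: (A.R0,A.R1,B.R0)
|PSO outcomes| = 8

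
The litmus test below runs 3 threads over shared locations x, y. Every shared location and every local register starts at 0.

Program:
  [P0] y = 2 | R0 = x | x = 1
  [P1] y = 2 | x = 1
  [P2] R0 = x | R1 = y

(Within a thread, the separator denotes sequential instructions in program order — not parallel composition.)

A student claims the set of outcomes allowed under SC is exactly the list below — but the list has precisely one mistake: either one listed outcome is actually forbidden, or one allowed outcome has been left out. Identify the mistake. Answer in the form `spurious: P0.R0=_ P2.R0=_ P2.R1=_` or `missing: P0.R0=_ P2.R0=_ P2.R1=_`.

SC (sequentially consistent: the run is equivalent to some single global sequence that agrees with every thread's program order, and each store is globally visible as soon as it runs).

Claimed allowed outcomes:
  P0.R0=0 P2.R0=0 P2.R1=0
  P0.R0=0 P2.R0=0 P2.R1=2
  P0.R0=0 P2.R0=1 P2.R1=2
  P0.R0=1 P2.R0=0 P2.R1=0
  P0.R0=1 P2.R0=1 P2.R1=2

outcome vector order: (P0.R0,P2.R0,P2.R1)
[SC] allowed = {000 002 012 100 102 112}
SC∖claimed = {102}

missing: P0.R0=1 P2.R0=0 P2.R1=2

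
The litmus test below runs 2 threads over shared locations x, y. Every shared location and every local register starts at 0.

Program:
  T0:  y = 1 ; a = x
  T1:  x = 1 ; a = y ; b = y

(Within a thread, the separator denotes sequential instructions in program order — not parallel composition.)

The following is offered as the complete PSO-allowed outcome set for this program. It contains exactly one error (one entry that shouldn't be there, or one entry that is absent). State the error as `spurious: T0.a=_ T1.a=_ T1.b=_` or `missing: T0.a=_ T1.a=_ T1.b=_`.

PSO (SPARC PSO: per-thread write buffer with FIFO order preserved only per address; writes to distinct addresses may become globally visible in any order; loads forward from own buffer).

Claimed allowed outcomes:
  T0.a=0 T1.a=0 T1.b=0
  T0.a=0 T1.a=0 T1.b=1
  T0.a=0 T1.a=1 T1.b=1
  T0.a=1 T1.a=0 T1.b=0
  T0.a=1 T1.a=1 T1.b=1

outcome vector order: (T0.a,T1.a,T1.b)
[PSO] allowed = {000, 001, 011, 100, 101, 111}
PSO∖claimed = {101}

missing: T0.a=1 T1.a=0 T1.b=1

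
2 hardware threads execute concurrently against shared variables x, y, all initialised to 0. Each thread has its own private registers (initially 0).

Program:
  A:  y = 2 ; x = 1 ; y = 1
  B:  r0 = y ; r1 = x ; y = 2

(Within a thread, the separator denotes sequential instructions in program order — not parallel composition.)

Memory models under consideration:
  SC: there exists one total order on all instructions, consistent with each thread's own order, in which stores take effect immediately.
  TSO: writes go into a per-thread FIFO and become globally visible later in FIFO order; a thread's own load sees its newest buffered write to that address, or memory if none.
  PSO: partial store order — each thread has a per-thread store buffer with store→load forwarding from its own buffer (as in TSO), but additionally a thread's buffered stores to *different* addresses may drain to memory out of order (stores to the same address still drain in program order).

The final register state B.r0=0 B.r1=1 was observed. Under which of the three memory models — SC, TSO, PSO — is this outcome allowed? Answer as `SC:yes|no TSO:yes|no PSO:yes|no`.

SC:yes TSO:yes PSO:yes

outcome vector order: (B.r0,B.r1)
SC (5): 00; 01; 11; 20; 21
TSO (5): 00; 01; 11; 20; 21
PSO (6): 00; 01; 10; 11; 20; 21
target 01 ∈ {SC,TSO,PSO}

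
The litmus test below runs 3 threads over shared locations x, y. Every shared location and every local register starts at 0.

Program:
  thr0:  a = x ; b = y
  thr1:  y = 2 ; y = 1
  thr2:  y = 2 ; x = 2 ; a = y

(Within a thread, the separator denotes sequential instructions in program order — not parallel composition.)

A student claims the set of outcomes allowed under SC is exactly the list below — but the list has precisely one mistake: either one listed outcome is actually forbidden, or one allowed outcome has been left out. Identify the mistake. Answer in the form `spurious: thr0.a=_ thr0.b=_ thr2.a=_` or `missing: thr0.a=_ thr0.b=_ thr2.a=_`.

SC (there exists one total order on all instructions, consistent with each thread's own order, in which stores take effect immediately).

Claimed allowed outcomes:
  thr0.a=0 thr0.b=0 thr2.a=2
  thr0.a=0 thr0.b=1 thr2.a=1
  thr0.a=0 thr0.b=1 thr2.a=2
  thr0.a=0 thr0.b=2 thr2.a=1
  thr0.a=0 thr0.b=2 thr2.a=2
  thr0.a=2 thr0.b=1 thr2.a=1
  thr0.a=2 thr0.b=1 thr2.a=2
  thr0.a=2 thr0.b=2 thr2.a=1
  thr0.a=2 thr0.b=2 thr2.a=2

outcome vector order: (thr0.a,thr0.b,thr2.a)
under SC → (0,0,1); (0,0,2); (0,1,1); (0,1,2); (0,2,1); (0,2,2); (2,1,1); (2,1,2); (2,2,1); (2,2,2)
SC∖claimed = {(0,0,1)}

missing: thr0.a=0 thr0.b=0 thr2.a=1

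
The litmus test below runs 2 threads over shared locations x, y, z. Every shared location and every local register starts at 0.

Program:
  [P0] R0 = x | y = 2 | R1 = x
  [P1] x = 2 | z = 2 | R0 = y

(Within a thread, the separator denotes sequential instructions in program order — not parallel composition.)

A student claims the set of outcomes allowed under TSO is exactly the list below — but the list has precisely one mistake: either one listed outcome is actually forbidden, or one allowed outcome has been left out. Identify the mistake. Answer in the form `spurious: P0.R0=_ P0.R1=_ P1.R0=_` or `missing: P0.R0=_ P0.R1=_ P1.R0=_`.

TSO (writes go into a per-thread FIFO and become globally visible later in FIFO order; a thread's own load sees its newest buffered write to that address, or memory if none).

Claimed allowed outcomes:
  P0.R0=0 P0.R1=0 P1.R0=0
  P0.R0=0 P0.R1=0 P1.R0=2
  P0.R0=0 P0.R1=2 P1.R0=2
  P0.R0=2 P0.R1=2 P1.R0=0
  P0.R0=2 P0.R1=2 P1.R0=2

missing: P0.R0=0 P0.R1=2 P1.R0=0

outcome vector order: (P0.R0,P0.R1,P1.R0)
[TSO] allowed = {0/0/0 0/0/2 0/2/0 0/2/2 2/2/0 2/2/2}
TSO∖claimed = {0/2/0}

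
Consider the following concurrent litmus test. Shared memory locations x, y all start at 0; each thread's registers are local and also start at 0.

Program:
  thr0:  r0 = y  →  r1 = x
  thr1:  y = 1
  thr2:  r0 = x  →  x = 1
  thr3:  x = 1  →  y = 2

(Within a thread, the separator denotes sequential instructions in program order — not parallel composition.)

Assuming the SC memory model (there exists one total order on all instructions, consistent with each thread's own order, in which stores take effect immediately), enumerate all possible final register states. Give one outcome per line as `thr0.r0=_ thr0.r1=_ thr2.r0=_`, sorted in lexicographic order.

outcome vector order: (thr0.r0,thr0.r1,thr2.r0)
|SC outcomes| = 10

thr0.r0=0 thr0.r1=0 thr2.r0=0
thr0.r0=0 thr0.r1=0 thr2.r0=1
thr0.r0=0 thr0.r1=1 thr2.r0=0
thr0.r0=0 thr0.r1=1 thr2.r0=1
thr0.r0=1 thr0.r1=0 thr2.r0=0
thr0.r0=1 thr0.r1=0 thr2.r0=1
thr0.r0=1 thr0.r1=1 thr2.r0=0
thr0.r0=1 thr0.r1=1 thr2.r0=1
thr0.r0=2 thr0.r1=1 thr2.r0=0
thr0.r0=2 thr0.r1=1 thr2.r0=1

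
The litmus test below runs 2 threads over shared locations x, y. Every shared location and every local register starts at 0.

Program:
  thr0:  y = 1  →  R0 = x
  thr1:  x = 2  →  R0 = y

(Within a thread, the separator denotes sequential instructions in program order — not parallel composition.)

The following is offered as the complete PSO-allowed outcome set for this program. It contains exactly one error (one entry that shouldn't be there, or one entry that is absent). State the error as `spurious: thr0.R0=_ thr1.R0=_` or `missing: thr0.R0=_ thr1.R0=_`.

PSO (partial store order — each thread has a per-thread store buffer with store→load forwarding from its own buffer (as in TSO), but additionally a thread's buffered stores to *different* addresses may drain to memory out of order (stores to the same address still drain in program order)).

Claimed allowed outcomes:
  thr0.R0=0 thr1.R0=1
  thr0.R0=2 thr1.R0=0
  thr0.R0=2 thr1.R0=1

outcome vector order: (thr0.R0,thr1.R0)
under PSO → <0 0>, <0 1>, <2 0>, <2 1>
PSO∖claimed = {<0 0>}

missing: thr0.R0=0 thr1.R0=0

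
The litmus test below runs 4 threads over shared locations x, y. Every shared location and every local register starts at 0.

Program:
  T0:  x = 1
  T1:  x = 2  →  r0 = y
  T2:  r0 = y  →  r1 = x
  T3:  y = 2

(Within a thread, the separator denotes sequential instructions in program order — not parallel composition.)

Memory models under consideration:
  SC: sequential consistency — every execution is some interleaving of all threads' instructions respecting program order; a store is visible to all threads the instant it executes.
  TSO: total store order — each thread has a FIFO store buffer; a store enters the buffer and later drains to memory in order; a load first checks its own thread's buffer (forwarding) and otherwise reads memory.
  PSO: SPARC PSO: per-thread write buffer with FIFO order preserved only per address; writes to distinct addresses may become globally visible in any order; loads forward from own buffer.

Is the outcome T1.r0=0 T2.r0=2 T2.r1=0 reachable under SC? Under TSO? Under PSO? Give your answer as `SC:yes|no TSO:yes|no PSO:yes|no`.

SC:no TSO:yes PSO:yes

outcome vector order: (T1.r0,T2.r0,T2.r1)
[SC] allowed = {0/0/0; 0/0/1; 0/0/2; 0/2/1; 0/2/2; 2/0/0; 2/0/1; 2/0/2; 2/2/0; 2/2/1; 2/2/2}
[TSO] allowed = {0/0/0; 0/0/1; 0/0/2; 0/2/0; 0/2/1; 0/2/2; 2/0/0; 2/0/1; 2/0/2; 2/2/0; 2/2/1; 2/2/2}
[PSO] allowed = {0/0/0; 0/0/1; 0/0/2; 0/2/0; 0/2/1; 0/2/2; 2/0/0; 2/0/1; 2/0/2; 2/2/0; 2/2/1; 2/2/2}
target 0/2/0 ∈ {TSO,PSO}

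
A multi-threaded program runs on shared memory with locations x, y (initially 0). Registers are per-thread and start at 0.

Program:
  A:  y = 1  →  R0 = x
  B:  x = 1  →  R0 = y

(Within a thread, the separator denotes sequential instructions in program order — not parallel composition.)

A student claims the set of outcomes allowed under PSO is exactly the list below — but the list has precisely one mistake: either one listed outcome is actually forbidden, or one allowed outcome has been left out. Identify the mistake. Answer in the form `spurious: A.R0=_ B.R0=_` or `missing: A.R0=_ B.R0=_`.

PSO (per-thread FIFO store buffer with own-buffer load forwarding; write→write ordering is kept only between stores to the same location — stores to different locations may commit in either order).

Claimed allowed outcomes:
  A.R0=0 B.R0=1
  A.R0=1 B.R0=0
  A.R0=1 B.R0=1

outcome vector order: (A.R0,B.R0)
under PSO → 00 01 10 11
PSO∖claimed = {00}

missing: A.R0=0 B.R0=0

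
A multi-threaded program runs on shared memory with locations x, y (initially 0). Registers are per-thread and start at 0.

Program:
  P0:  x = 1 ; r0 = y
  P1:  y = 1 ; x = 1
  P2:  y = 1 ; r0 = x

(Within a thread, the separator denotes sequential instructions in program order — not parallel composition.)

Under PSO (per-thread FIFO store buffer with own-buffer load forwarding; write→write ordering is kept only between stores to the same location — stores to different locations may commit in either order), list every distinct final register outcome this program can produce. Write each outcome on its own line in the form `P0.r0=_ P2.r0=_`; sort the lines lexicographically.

outcome vector order: (P0.r0,P2.r0)
|PSO outcomes| = 4

P0.r0=0 P2.r0=0
P0.r0=0 P2.r0=1
P0.r0=1 P2.r0=0
P0.r0=1 P2.r0=1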